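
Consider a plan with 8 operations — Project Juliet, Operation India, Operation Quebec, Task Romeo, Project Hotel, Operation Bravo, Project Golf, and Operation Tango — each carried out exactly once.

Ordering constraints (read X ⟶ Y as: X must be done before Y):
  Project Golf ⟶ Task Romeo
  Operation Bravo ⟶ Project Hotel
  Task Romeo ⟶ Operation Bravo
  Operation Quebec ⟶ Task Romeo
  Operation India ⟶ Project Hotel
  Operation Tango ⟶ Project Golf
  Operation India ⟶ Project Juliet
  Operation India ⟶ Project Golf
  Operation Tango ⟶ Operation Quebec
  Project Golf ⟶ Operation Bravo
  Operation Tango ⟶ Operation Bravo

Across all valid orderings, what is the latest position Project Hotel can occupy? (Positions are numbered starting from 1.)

No constraint forces any operation after Project Hotel, so it can be placed last, in position 8.

8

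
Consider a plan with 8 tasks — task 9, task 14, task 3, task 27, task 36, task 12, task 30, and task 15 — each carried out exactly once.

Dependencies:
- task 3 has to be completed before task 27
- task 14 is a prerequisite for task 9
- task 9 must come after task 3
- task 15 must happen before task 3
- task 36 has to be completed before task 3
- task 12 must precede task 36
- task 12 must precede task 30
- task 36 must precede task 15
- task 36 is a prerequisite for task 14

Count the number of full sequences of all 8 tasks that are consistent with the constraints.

Only task 12 has no prerequisites, so it must go first.
Counting all ways to extend the partial order to a total order gives 49.

49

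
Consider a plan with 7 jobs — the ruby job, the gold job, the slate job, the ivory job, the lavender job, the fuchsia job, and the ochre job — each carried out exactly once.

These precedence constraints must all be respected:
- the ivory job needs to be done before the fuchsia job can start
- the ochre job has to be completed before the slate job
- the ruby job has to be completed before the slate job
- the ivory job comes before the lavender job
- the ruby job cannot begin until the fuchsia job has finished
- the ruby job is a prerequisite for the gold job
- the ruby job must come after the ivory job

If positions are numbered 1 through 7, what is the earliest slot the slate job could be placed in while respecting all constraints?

5

Every job that must precede the slate job has to come before it. Tracing all chains that end at the slate job, those jobs are: the ruby job, the ivory job, the fuchsia job, the ochre job — 4 in total.
So at minimum 4 jobs come before the slate job, putting the slate job no earlier than position 5. That position is achievable by scheduling exactly those predecessors first.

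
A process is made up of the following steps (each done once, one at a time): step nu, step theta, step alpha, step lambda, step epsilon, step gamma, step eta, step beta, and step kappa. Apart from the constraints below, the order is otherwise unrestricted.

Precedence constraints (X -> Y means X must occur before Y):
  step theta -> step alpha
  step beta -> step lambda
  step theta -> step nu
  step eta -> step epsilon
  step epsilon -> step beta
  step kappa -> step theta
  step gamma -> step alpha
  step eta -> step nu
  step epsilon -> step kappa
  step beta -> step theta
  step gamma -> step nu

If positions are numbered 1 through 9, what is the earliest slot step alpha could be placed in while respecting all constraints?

Every step that must precede step alpha has to come before it. Tracing all chains that end at step alpha, those steps are: step theta, step epsilon, step gamma, step eta, step beta, step kappa — 6 in total.
With 6 mandatory predecessors, the earliest step alpha can sit is position 6+1 = 7, and placing just those 6 first achieves it.

7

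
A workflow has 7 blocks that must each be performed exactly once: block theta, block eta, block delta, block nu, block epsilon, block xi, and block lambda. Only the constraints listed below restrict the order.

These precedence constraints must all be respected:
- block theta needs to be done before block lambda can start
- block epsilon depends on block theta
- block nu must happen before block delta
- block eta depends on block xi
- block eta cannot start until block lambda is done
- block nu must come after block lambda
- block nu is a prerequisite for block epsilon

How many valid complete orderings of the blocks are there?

36

The blocks with no prerequisites are block theta, block xi; any of them can be placed first.
Systematically extending each partial ordering one block at a time and counting, there are 36 complete orderings.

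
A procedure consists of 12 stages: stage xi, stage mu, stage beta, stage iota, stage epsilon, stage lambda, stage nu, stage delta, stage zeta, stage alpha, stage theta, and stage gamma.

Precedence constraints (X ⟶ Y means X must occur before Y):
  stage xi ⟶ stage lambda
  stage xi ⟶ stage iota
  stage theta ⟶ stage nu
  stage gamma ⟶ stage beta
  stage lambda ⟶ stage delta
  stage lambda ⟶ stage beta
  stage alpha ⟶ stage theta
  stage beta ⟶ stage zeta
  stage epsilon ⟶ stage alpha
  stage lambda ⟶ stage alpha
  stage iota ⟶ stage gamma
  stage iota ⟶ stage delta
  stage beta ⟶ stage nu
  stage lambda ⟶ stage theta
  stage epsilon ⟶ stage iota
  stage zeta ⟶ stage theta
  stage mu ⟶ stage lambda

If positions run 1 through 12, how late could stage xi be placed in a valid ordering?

3

The stages that are forced after stage xi, directly or by a chain of constraints, are stage beta, stage iota, stage lambda, stage nu, stage delta, stage zeta, stage alpha, stage theta, stage gamma. That's 9 stages.
So at least 9 stages follow stage xi, putting stage xi no later than position 3. That position is achievable by scheduling everything else first.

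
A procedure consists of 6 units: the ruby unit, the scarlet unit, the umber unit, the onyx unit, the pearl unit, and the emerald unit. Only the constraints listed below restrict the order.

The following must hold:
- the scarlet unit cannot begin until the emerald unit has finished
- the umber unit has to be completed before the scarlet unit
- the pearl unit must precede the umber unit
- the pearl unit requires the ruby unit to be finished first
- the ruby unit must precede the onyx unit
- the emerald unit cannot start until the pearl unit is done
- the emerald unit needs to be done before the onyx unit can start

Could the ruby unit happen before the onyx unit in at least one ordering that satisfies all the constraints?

The constraints force the ruby unit before the onyx unit, so yes — every valid ordering has the ruby unit earlier.

Yes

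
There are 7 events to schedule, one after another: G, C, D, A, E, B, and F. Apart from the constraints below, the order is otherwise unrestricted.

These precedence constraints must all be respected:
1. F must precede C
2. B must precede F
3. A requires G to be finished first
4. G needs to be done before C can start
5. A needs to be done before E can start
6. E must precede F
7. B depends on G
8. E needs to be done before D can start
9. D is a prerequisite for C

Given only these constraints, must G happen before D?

Tracing the constraints gives a chain: G → A → E → D.
So G must precede D in any valid ordering.

Yes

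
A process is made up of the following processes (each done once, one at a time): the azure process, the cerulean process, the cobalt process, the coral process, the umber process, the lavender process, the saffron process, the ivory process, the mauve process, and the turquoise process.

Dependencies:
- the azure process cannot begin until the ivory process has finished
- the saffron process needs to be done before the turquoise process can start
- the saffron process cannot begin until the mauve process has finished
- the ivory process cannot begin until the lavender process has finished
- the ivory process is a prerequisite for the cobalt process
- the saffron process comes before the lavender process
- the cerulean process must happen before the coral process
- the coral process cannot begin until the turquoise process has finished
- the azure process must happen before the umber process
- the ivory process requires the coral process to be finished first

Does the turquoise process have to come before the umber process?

Yes

There is a constraint chain the turquoise process → the coral process → the ivory process → the azure process → the umber process.
So the turquoise process must precede the umber process in any valid ordering.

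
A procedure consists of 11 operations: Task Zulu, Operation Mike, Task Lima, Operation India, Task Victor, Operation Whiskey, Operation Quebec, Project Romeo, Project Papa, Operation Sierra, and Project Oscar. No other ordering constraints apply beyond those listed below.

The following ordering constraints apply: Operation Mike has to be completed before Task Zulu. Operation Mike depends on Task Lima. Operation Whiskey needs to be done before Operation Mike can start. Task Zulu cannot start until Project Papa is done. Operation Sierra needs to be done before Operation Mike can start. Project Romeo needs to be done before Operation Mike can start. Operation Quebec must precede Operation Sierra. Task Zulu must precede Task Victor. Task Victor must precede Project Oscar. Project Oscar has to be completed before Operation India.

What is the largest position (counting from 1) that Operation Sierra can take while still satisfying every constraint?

6

Every operation that must follow Operation Sierra has to come after it. Tracing all chains starting from Operation Sierra, those operations are: Task Zulu, Operation Mike, Operation India, Task Victor, Project Oscar — 5 in total.
So at least 5 operations follow Operation Sierra, putting Operation Sierra no later than position 6. That position is achievable by scheduling everything else first.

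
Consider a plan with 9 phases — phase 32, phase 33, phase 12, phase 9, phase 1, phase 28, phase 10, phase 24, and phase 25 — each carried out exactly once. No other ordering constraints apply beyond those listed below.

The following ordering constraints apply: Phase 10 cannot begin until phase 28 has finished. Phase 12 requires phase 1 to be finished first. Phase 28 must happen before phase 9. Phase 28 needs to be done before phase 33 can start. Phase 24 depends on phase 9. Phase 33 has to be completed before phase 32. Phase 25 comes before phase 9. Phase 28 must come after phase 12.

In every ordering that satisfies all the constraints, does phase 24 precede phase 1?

There is a chain phase 1 → phase 12 → phase 28 → phase 9 → phase 24, which puts phase 1 before phase 24.
So phase 24 does not have to come before phase 1 — it cannot.

No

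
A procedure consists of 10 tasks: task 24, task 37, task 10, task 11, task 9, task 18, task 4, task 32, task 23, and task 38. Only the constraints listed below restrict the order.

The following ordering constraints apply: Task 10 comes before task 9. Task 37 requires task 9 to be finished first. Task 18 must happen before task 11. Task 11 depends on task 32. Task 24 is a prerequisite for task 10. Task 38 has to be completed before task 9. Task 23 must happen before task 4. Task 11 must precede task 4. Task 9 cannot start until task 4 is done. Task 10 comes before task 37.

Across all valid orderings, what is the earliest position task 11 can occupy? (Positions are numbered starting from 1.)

3

Every task that must precede task 11 has to come before it. Tracing all chains that end at task 11, those tasks are: task 18, task 32 — 2 in total.
So at minimum 2 tasks come before task 11, putting task 11 no earlier than position 3. That position is achievable by scheduling exactly those predecessors first.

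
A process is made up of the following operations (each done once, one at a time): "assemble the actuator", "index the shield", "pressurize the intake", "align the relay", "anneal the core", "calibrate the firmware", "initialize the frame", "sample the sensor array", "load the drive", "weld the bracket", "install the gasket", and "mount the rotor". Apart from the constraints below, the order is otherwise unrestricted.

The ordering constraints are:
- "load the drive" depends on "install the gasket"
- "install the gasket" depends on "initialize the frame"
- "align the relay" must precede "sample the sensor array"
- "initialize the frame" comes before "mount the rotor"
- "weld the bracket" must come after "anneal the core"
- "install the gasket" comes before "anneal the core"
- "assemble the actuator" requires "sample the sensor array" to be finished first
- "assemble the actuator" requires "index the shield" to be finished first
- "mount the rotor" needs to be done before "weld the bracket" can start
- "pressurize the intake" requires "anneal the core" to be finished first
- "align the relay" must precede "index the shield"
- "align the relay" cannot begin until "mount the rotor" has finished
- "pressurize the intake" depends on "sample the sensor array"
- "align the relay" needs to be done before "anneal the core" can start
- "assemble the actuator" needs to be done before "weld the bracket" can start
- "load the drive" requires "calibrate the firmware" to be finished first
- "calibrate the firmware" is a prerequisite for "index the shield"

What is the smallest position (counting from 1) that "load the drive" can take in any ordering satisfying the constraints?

Every operation that must precede "load the drive" has to come before it. Tracing all chains that end at "load the drive", those operations are: "calibrate the firmware", "initialize the frame", "install the gasket" — 3 in total.
With 3 mandatory predecessors, the earliest "load the drive" can sit is position 3+1 = 4, and placing just those 3 first achieves it.

4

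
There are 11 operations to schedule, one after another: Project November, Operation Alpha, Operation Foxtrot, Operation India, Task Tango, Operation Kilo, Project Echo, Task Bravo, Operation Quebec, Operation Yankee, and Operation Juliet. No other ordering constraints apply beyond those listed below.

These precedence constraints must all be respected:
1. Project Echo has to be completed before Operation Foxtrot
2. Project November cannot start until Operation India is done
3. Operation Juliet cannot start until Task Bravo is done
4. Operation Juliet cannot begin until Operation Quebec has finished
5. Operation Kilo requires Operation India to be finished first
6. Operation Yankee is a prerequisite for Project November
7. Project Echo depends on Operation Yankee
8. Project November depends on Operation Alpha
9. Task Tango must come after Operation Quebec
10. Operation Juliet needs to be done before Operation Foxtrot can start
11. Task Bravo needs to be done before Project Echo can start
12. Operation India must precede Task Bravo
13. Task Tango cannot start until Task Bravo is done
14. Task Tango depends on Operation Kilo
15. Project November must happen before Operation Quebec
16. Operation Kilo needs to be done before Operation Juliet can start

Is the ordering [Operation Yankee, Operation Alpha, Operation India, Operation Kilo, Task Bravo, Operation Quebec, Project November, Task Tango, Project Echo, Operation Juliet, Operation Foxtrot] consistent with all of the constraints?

The sequence places Operation Quebec ahead of Project November.
But one of the constraints requires Project November before Operation Quebec, so this ordering violates it.

No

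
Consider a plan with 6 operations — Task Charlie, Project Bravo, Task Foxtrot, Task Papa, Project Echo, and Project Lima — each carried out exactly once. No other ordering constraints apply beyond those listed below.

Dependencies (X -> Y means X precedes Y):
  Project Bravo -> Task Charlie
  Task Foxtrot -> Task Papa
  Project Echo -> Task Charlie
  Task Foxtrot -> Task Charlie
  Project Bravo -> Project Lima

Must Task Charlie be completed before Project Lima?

No

Task Charlie and Project Lima are not related by any chain of constraints.
A valid ordering placing Project Lima before Task Charlie exists, so the answer is no.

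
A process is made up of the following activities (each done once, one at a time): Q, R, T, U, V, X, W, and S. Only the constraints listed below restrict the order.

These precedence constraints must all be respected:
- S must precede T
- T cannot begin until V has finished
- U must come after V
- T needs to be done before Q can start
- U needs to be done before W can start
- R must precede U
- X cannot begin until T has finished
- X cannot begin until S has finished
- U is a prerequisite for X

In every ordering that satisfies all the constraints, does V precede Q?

Yes

Tracing the constraints gives a chain: V → T → Q.
So V must precede Q in any valid ordering.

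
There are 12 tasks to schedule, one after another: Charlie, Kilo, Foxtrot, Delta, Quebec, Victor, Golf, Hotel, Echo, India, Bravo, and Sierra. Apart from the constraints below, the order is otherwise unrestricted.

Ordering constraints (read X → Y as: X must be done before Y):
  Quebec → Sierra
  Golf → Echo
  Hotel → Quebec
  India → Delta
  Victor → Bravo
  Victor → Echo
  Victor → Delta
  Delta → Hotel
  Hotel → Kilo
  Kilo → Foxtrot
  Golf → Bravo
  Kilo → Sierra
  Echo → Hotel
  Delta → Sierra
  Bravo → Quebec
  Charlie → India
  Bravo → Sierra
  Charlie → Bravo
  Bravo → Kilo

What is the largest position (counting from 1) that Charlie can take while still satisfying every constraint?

4

Every task that must follow Charlie has to come after it. Tracing all chains starting from Charlie, those tasks are: Kilo, Foxtrot, Delta, Quebec, Hotel, India, Bravo, Sierra — 8 in total.
With 8 mandatory successors out of 12 tasks total, the latest slot for Charlie is 12−8 = 4, and it's reachable by doing all non-successors before Charlie.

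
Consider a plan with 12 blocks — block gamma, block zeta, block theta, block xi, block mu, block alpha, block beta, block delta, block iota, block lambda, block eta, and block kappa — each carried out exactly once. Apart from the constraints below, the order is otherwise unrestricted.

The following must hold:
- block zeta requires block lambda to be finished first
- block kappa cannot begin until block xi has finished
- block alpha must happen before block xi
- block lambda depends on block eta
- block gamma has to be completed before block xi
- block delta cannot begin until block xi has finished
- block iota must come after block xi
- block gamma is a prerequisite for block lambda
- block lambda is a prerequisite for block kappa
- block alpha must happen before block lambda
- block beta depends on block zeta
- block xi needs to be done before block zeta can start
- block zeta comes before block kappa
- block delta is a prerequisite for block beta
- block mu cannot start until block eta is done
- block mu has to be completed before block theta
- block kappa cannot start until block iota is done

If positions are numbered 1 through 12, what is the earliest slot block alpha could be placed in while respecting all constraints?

Nothing is required before block alpha; it can be the very first block.

1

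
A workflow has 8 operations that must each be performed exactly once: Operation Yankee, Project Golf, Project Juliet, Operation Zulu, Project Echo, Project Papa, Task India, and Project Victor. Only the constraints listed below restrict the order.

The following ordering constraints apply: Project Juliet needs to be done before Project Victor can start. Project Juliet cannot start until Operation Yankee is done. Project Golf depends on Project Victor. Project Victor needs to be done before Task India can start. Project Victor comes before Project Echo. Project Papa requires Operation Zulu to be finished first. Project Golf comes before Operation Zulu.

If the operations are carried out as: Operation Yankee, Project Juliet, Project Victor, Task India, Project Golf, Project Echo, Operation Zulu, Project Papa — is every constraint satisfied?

Every stated constraint is respected: Project Victor sits at position 3, ahead of Project Echo at position 6, and each of the other listed pairs likewise has the predecessor earlier in the sequence.

Yes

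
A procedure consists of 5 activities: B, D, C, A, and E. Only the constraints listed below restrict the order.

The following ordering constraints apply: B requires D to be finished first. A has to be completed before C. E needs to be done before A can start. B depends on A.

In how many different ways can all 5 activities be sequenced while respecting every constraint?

7

The activities with no prerequisites are D, E; any of them can be placed first.
Systematically extending each partial ordering one activity at a time and counting, there are 7 complete orderings.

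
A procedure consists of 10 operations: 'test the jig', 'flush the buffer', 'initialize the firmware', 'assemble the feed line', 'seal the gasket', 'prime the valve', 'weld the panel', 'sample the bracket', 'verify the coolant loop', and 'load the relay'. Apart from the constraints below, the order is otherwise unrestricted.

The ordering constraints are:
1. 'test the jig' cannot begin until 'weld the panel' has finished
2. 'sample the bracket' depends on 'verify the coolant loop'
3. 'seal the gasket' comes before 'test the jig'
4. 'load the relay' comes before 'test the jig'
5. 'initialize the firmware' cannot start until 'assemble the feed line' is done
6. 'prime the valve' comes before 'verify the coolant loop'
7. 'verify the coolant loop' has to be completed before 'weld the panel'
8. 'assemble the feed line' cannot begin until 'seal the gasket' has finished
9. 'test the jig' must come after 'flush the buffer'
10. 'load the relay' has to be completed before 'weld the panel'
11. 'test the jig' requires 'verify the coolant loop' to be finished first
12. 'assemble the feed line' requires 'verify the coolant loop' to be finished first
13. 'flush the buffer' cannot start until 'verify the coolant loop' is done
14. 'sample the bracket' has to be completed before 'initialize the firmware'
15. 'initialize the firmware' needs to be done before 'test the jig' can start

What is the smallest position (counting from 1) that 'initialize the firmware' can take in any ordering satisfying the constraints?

Working backwards through the constraints from 'initialize the firmware', its full set of required predecessors is 'assemble the feed line', 'seal the gasket', 'prime the valve', 'sample the bracket', 'verify the coolant loop' — 5 of them.
So at minimum 5 operations come before 'initialize the firmware', putting 'initialize the firmware' no earlier than position 6. That position is achievable by scheduling exactly those predecessors first.

6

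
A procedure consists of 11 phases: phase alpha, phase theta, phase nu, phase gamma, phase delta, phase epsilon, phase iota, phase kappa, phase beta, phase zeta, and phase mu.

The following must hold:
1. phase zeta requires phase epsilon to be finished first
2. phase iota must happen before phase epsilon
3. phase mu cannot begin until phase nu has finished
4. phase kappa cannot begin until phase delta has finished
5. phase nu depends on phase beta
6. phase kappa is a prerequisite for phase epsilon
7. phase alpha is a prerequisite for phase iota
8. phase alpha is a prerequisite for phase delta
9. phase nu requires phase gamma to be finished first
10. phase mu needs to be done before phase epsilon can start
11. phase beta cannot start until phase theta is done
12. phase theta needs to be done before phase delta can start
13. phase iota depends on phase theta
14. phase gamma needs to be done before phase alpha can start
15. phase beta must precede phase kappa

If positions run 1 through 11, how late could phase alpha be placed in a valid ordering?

6

The phases that are forced after phase alpha, directly or by a chain of constraints, are phase delta, phase epsilon, phase iota, phase kappa, phase zeta. That's 5 phases.
So at least 5 phases follow phase alpha, putting phase alpha no later than position 6. That position is achievable by scheduling everything else first.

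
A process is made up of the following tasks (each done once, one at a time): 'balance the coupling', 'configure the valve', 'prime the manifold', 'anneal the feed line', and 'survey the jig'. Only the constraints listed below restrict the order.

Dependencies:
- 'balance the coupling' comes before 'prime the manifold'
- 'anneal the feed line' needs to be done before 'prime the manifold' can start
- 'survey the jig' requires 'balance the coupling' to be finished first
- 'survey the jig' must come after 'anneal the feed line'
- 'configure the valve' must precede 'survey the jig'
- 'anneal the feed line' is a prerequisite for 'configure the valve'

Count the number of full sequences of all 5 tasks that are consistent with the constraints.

2 tasks have no prerequisites ('balance the coupling', 'anneal the feed line'), so any of them could come first.
Enumerating by repeatedly choosing an available task (one whose prerequisites are all placed) gives 8 distinct complete orderings.

8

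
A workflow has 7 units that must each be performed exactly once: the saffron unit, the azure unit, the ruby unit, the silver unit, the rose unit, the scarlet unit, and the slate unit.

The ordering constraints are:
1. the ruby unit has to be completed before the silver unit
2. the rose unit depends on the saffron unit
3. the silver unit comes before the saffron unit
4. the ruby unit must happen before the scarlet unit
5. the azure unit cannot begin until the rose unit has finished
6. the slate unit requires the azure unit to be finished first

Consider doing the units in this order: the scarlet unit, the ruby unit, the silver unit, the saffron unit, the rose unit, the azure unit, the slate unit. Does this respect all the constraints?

The sequence places the scarlet unit ahead of the ruby unit.
That contradicts the constraint that the ruby unit must precede the scarlet unit.

No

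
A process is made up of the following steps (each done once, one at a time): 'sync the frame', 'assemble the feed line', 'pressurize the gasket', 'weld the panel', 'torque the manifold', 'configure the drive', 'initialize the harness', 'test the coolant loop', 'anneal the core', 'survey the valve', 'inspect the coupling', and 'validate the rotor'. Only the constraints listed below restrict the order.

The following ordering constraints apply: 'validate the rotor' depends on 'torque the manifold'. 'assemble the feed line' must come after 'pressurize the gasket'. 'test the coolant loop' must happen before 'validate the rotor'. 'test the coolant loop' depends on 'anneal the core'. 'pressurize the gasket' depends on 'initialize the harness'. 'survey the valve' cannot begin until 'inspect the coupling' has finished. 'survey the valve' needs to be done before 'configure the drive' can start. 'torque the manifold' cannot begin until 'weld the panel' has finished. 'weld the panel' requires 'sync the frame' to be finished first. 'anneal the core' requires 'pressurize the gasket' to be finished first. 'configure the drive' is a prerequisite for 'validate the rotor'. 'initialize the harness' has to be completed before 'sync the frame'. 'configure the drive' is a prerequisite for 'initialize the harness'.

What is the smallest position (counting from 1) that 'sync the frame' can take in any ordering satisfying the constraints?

5

Every step that must precede 'sync the frame' has to come before it. Tracing all chains that end at 'sync the frame', those steps are: 'configure the drive', 'initialize the harness', 'survey the valve', 'inspect the coupling' — 4 in total.
With 4 mandatory predecessors, the earliest 'sync the frame' can sit is position 4+1 = 5, and placing just those 4 first achieves it.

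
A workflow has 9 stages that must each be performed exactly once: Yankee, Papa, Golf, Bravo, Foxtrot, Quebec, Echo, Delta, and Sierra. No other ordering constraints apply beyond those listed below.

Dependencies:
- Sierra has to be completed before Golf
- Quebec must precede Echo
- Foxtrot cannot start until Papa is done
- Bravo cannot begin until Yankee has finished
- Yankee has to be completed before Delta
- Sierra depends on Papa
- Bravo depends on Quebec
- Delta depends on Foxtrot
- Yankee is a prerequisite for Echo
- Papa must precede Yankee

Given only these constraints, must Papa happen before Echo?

Following the dependencies: Papa → Yankee → Echo.
So Papa must precede Echo in any valid ordering.

Yes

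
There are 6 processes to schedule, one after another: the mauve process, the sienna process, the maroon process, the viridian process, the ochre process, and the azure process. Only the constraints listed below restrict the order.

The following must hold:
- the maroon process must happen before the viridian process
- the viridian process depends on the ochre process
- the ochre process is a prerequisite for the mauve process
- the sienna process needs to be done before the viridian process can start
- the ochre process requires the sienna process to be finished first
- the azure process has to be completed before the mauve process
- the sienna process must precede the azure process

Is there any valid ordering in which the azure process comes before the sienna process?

No

Following the sienna process → the azure process, the sienna process must precede the azure process in every valid ordering.
So no valid ordering can have the azure process before the sienna process.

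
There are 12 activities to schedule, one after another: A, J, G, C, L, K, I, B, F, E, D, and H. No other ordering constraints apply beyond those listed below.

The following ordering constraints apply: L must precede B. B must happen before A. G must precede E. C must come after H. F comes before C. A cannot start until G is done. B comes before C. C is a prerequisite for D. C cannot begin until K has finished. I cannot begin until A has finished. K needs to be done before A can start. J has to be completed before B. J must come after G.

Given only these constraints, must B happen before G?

The constraints actually force G before B (via G → J → B), not the other way around.
So B never precedes G.

No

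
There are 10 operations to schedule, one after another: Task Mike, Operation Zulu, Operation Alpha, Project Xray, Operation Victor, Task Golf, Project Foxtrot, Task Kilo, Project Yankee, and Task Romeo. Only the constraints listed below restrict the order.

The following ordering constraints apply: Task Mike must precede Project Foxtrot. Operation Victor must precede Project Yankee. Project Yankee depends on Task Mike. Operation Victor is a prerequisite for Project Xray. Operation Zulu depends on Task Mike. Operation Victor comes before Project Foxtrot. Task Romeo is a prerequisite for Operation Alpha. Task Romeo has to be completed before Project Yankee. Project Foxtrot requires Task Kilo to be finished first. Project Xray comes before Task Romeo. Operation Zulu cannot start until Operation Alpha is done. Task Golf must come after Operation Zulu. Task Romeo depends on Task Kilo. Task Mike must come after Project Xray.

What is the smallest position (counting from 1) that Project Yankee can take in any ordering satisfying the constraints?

Every operation that must precede Project Yankee has to come before it. Tracing all chains that end at Project Yankee, those operations are: Task Mike, Project Xray, Operation Victor, Task Kilo, Task Romeo — 5 in total.
So at minimum 5 operations come before Project Yankee, putting Project Yankee no earlier than position 6. That position is achievable by scheduling exactly those predecessors first.

6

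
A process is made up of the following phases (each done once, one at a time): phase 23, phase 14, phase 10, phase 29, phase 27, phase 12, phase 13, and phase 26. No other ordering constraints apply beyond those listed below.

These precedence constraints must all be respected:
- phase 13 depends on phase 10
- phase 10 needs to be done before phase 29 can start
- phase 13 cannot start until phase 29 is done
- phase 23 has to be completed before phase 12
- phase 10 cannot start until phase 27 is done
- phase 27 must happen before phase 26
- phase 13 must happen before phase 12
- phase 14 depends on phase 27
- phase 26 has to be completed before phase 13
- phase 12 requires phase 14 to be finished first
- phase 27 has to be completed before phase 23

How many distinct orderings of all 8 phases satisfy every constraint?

90

Only phase 27 has no prerequisites, so it must go first.
Systematically extending each partial ordering one phase at a time and counting, there are 90 complete orderings.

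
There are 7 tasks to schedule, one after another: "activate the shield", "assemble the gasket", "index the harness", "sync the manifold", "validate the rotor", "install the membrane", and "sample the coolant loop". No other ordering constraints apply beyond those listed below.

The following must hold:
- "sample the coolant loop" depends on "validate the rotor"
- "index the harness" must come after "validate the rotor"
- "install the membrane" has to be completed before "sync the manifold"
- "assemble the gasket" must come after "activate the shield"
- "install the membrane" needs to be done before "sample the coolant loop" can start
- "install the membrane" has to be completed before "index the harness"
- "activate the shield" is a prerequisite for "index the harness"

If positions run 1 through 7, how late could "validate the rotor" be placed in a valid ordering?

5

The tasks that are forced after "validate the rotor", directly or by a chain of constraints, are "index the harness", "sample the coolant loop". That's 2 tasks.
With 2 mandatory successors out of 7 tasks total, the latest slot for "validate the rotor" is 7−2 = 5, and it's reachable by doing all non-successors before "validate the rotor".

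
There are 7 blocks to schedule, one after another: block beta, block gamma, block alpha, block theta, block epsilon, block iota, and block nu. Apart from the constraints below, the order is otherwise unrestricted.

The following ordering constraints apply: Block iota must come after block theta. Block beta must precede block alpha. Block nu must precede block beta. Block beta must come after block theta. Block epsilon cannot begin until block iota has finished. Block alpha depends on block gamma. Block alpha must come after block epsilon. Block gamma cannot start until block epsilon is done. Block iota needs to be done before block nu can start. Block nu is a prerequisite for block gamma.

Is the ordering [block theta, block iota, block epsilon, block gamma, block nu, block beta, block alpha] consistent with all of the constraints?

No

The sequence places block gamma ahead of block nu.
Since block nu is required before block gamma, the ordering is invalid.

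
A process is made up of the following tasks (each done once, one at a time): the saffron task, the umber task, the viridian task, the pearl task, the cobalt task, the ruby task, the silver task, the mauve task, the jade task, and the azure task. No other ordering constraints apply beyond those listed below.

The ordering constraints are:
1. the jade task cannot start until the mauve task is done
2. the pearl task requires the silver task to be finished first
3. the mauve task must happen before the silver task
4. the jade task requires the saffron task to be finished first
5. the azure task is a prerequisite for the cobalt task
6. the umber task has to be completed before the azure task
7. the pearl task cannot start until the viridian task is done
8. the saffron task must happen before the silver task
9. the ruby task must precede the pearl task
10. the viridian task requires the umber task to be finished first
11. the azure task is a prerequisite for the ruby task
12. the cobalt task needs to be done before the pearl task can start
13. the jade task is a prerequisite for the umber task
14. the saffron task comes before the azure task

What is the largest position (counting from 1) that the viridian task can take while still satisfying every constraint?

Following the constraints forward from the viridian task, its only required successor is the pearl task.
So at least 1 task follows the viridian task, putting the viridian task no later than position 9. That position is achievable by scheduling everything else first.

9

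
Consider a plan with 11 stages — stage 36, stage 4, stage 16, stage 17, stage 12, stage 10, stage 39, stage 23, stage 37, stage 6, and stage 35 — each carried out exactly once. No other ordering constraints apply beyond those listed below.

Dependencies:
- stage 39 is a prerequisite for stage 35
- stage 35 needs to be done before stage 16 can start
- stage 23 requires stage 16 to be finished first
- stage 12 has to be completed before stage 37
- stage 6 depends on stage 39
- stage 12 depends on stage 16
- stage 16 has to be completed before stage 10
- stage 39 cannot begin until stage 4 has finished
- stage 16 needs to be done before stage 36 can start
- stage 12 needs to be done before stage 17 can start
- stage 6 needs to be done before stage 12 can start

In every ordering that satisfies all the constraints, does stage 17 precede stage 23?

No

Stage 17 and stage 23 are not related by any chain of constraints.
A valid ordering placing stage 23 before stage 17 exists, so the answer is no.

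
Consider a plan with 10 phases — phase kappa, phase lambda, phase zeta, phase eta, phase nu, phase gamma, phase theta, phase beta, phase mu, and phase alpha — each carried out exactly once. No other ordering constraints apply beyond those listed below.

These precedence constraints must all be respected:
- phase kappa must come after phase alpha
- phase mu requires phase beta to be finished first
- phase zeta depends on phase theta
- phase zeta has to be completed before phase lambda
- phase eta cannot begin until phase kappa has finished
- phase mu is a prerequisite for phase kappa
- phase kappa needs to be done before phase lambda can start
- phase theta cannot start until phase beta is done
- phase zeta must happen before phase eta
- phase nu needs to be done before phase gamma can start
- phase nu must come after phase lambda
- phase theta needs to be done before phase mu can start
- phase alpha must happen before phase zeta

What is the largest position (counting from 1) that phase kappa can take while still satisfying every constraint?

6

The phases that are forced after phase kappa, directly or by a chain of constraints, are phase lambda, phase eta, phase nu, phase gamma. That's 4 phases.
With 4 mandatory successors out of 10 phases total, the latest slot for phase kappa is 10−4 = 6, and it's reachable by doing all non-successors before phase kappa.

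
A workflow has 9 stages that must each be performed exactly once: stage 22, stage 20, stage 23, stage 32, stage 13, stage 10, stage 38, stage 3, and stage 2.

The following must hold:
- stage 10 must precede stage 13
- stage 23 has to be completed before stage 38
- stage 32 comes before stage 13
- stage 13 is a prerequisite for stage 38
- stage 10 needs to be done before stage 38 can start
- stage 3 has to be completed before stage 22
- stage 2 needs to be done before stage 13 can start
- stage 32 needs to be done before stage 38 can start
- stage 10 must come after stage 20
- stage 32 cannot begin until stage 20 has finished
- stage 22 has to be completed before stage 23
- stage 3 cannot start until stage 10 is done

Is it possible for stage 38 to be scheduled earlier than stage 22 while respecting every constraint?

The constraints give a chain stage 22 → stage 23 → stage 38, which forces stage 22 before stage 38.
Hence stage 38 can never be scheduled before stage 22.

No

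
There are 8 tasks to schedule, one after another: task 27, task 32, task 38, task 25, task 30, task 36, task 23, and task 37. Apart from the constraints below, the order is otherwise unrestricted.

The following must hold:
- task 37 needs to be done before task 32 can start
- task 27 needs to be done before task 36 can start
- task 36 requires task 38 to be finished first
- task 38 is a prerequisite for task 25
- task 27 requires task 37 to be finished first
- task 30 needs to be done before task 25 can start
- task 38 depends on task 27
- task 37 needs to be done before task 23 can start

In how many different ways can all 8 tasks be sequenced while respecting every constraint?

The tasks with no prerequisites are task 30, task 37; any of them can be placed first.
Counting all ways to extend the partial order to a total order gives 354.

354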